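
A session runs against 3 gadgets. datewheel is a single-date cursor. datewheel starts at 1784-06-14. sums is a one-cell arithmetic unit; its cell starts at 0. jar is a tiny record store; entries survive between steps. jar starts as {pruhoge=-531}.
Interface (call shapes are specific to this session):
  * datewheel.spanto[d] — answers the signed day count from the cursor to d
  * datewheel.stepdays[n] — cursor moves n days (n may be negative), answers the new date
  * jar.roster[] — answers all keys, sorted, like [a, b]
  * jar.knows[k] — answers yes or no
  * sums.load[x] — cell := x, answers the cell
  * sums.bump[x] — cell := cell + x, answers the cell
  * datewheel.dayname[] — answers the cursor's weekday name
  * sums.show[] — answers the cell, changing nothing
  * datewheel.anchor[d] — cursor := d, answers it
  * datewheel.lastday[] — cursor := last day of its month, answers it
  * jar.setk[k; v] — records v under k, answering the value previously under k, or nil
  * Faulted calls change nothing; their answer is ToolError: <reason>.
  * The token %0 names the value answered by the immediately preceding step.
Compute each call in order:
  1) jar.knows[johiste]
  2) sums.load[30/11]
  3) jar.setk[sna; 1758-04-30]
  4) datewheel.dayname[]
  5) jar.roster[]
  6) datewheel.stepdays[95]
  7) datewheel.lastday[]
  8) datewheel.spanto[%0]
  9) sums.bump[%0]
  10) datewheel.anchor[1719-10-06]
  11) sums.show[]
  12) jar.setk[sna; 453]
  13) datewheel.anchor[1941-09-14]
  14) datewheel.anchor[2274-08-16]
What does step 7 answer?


I try jar.knows with k→johiste, yielding no.
Invoking sums.load with x→30/11, and get 30/11.
I call jar.setk with k→sna, v→1758-04-30, which returns nil.
Invoking datewheel.dayname, → Monday.
Calling jar.roster(), giving [pruhoge, sna].
I run datewheel.stepdays with n→95, → 1784-09-17.
Now I run datewheel.lastday(), and see 1784-09-30.
I invoke datewheel.spanto with d→%0, — result: 0.
Now I run sums.bump with x→%0, which returns 30/11.
Using datewheel.anchor with d→1719-10-06, which returns 1719-10-06.
I use sums.show(), and see 30/11.
Invoking jar.setk with k→sna, v→453, which returns 1758-04-30.
Using datewheel.anchor with d→1941-09-14, and observe 1941-09-14.
I use datewheel.anchor with d→2274-08-16: 2274-08-16.

Answer: 1784-09-30


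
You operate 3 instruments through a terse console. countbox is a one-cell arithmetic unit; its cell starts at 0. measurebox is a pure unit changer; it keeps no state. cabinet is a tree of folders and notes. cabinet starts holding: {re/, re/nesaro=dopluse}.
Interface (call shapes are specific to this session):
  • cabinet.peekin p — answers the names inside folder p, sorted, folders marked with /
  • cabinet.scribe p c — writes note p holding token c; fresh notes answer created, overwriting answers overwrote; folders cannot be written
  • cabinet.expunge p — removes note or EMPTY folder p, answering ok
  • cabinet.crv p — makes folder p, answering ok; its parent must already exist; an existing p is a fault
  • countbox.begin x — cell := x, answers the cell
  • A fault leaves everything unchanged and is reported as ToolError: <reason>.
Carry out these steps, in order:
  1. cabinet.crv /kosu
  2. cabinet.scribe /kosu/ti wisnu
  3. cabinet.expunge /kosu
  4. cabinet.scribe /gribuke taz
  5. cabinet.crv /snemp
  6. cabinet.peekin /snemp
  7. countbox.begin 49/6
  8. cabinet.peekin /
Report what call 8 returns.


Answer: [gribuke, kosu/, re/, snemp/]

Derivation:
~$ cabinet.crv /kosu
[out] ok
~$ cabinet.scribe /kosu/ti wisnu
[out] created
~$ cabinet.expunge /kosu
[out] ToolError: not empty
~$ cabinet.scribe /gribuke taz
[out] created
~$ cabinet.crv /snemp
[out] ok
~$ cabinet.peekin /snemp
[out] []
~$ countbox.begin 49/6
[out] 49/6
~$ cabinet.peekin /
[out] [gribuke, kosu/, re/, snemp/]


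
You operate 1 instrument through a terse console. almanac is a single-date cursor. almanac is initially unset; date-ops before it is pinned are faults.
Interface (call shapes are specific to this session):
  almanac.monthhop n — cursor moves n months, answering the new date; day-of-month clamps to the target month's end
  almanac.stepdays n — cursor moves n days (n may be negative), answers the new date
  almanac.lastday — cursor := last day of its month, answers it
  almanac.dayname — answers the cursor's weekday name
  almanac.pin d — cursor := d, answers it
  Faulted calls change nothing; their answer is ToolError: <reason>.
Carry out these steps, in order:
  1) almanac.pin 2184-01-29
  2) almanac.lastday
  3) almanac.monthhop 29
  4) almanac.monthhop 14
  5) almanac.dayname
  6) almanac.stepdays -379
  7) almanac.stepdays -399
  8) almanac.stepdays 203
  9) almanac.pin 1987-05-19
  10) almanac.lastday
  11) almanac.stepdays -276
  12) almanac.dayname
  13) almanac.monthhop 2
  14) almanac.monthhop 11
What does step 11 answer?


Answer: 1986-08-28

Derivation:
// 1. almanac.pin(d='2184-01-29') : 2184-01-29
// 2. almanac.lastday() : 2184-01-31
// 3. almanac.monthhop(n='29') : 2186-06-30
// 4. almanac.monthhop(n='14') : 2187-08-30
// 5. almanac.dayname() : Thursday
// 6. almanac.stepdays(n='-379') : 2186-08-16
// 7. almanac.stepdays(n='-399') : 2185-07-13
// 8. almanac.stepdays(n='203') : 2186-02-01
// 9. almanac.pin(d='1987-05-19') : 1987-05-19
// 10. almanac.lastday() : 1987-05-31
// 11. almanac.stepdays(n='-276') : 1986-08-28
// 12. almanac.dayname() : Thursday
// 13. almanac.monthhop(n='2') : 1986-10-28
// 14. almanac.monthhop(n='11') : 1987-09-28


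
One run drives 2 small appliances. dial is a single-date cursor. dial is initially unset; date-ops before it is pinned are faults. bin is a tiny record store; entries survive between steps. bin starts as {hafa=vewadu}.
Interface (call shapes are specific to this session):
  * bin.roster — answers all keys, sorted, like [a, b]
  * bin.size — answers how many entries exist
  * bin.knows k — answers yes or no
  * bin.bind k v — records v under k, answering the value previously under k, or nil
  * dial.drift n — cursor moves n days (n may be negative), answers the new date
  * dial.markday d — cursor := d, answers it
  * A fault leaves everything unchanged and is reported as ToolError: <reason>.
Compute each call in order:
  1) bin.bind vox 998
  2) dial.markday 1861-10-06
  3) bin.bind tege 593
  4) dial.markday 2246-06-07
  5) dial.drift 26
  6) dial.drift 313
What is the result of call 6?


Answer: 2247-05-12

Derivation:
# 1. bin.bind(vox, 998) == nil
# 2. dial.markday(1861-10-06) == 1861-10-06
# 3. bin.bind(tege, 593) == nil
# 4. dial.markday(2246-06-07) == 2246-06-07
# 5. dial.drift(26) == 2246-07-03
# 6. dial.drift(313) == 2247-05-12


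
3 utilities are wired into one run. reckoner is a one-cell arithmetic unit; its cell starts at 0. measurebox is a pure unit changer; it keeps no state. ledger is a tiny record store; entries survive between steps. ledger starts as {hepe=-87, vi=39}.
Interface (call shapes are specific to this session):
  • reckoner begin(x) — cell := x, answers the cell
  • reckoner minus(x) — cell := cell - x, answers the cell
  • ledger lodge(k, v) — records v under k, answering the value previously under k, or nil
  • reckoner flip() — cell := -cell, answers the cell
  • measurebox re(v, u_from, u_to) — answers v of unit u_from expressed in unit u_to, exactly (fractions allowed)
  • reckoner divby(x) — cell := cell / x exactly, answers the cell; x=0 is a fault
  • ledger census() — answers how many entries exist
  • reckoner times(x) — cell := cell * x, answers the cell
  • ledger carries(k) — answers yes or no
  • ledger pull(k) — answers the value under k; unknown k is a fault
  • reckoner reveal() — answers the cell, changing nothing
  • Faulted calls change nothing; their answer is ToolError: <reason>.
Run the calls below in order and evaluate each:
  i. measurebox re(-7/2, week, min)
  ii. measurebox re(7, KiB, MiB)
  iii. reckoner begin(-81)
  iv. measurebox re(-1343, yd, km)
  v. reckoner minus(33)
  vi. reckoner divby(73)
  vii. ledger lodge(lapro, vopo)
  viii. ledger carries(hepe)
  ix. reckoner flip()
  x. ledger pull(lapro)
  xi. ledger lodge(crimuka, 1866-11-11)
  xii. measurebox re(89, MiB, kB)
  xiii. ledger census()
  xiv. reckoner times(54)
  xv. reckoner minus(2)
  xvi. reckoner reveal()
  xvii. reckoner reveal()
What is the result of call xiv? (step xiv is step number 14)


;; 1. measurebox re(v='-7/2', u_from='week', u_to='min') -> -35280
;; 2. measurebox re(v='7', u_from='KiB', u_to='MiB') -> 7/1024
;; 3. reckoner begin(x='-81') -> -81
;; 4. measurebox re(v='-1343', u_from='yd', u_to='km') -> -1535049/1250000
;; 5. reckoner minus(x='33') -> -114
;; 6. reckoner divby(x='73') -> -114/73
;; 7. ledger lodge(k='lapro', v='vopo') -> nil
;; 8. ledger carries(k='hepe') -> yes
;; 9. reckoner flip() -> 114/73
;; 10. ledger pull(k='lapro') -> vopo
;; 11. ledger lodge(k='crimuka', v='1866-11-11') -> nil
;; 12. measurebox re(v='89', u_from='MiB', u_to='kB') -> 11665408/125
;; 13. ledger census() -> 4
;; 14. reckoner times(x='54') -> 6156/73
;; 15. reckoner minus(x='2') -> 6010/73
;; 16. reckoner reveal() -> 6010/73
;; 17. reckoner reveal() -> 6010/73

Answer: 6156/73


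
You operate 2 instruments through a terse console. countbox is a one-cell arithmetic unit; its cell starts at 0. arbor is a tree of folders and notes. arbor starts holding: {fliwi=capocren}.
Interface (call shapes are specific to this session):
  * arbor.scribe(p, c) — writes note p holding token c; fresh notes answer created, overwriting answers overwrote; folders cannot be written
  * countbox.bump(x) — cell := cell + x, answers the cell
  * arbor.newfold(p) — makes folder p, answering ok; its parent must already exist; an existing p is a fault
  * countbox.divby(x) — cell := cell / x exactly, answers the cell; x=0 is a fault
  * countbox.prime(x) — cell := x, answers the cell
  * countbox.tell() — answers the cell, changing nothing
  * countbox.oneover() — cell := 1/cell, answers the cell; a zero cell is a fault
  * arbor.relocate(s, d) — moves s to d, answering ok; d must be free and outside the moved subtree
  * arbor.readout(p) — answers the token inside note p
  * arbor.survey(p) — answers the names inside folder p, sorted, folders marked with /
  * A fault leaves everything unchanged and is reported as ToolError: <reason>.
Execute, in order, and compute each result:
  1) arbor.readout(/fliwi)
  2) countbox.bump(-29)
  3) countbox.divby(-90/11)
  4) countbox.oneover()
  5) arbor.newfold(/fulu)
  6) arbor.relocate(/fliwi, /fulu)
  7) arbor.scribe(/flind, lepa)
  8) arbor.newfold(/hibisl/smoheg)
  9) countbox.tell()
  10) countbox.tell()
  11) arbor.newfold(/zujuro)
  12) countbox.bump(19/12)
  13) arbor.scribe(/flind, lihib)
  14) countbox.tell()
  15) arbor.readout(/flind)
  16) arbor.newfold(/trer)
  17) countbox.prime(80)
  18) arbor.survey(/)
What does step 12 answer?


Answer: 7141/3828

Derivation:
==> readout(/fliwi)
<== capocren
==> bump(-29)
<== -29
==> divby(-90/11)
<== 319/90
==> oneover()
<== 90/319
==> newfold(/fulu)
<== ok
==> relocate(/fliwi, /fulu)
<== ToolError: exists
==> scribe(/flind, lepa)
<== created
==> newfold(/hibisl/smoheg)
<== ToolError: no parent
==> tell()
<== 90/319
==> tell()
<== 90/319
==> newfold(/zujuro)
<== ok
==> bump(19/12)
<== 7141/3828
==> scribe(/flind, lihib)
<== overwrote
==> tell()
<== 7141/3828
==> readout(/flind)
<== lihib
==> newfold(/trer)
<== ok
==> prime(80)
<== 80
==> survey(/)
<== [flind, fliwi, fulu/, trer/, zujuro/]


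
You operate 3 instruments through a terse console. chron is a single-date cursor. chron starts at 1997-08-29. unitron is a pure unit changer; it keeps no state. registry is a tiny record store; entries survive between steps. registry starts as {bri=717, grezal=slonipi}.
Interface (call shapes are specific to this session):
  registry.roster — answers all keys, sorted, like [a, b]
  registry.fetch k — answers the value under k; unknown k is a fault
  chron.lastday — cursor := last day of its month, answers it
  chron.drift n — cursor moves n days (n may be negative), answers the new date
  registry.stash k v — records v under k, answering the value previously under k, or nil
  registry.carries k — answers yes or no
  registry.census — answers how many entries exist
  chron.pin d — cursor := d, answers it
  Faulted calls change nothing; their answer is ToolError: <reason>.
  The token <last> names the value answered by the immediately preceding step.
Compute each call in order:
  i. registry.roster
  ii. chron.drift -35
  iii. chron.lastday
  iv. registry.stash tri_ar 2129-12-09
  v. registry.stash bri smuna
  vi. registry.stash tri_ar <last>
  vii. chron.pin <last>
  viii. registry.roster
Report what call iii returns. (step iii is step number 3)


$ roster
:: [bri, grezal]
$ drift n: -35
:: 1997-07-25
$ lastday
:: 1997-07-31
$ stash k: tri_ar v: 2129-12-09
:: nil
$ stash k: bri v: smuna
:: 717
$ stash k: tri_ar v: <last>
:: 2129-12-09
$ pin d: <last>
:: 2129-12-09
$ roster
:: [bri, grezal, tri_ar]

Answer: 1997-07-31


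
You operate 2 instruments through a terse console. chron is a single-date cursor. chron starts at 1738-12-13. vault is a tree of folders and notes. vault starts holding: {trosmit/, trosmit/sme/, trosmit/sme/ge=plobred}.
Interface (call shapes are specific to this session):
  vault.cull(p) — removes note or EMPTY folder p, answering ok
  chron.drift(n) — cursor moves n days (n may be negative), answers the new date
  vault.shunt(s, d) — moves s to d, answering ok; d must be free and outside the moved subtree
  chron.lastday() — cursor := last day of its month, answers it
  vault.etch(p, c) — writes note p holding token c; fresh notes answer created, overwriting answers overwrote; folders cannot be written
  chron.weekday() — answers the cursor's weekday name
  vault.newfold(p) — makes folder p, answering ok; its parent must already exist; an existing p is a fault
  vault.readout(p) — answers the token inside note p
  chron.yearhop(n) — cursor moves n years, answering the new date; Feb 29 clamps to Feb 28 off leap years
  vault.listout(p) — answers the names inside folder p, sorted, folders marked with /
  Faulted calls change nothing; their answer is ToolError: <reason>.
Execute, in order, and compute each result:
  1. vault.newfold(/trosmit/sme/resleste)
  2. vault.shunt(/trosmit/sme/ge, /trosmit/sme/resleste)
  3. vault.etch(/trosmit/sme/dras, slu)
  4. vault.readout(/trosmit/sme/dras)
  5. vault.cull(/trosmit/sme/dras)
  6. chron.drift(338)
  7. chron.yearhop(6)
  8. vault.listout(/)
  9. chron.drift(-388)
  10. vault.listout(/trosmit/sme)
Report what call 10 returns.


Step: vault.newfold[p: /trosmit/sme/resleste]
Result: ok
Step: vault.shunt[s: /trosmit/sme/ge; d: /trosmit/sme/resleste]
Result: ToolError: exists
Step: vault.etch[p: /trosmit/sme/dras; c: slu]
Result: created
Step: vault.readout[p: /trosmit/sme/dras]
Result: slu
Step: vault.cull[p: /trosmit/sme/dras]
Result: ok
Step: chron.drift[n: 338]
Result: 1739-11-16
Step: chron.yearhop[n: 6]
Result: 1745-11-16
Step: vault.listout[p: /]
Result: [trosmit/]
Step: chron.drift[n: -388]
Result: 1744-10-24
Step: vault.listout[p: /trosmit/sme]
Result: [ge, resleste/]

Answer: [ge, resleste/]


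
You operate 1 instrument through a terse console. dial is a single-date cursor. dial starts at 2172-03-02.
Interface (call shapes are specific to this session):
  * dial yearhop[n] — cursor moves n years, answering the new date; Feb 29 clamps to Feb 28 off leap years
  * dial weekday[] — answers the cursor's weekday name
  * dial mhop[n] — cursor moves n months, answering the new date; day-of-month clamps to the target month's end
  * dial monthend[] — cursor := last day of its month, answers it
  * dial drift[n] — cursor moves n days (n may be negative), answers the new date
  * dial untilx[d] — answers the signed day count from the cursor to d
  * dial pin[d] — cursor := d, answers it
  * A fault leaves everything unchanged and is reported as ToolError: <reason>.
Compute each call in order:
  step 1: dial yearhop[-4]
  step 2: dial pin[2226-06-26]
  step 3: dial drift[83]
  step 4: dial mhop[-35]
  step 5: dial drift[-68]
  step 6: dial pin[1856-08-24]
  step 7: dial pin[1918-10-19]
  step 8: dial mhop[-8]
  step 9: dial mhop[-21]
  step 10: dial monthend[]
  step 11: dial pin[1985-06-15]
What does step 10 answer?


Answer: 1916-05-31

Derivation:
>>> dial yearhop n→-4
[out] 2168-03-02
>>> dial pin d→2226-06-26
[out] 2226-06-26
>>> dial drift n→83
[out] 2226-09-17
>>> dial mhop n→-35
[out] 2223-10-17
>>> dial drift n→-68
[out] 2223-08-10
>>> dial pin d→1856-08-24
[out] 1856-08-24
>>> dial pin d→1918-10-19
[out] 1918-10-19
>>> dial mhop n→-8
[out] 1918-02-19
>>> dial mhop n→-21
[out] 1916-05-19
>>> dial monthend
[out] 1916-05-31
>>> dial pin d→1985-06-15
[out] 1985-06-15


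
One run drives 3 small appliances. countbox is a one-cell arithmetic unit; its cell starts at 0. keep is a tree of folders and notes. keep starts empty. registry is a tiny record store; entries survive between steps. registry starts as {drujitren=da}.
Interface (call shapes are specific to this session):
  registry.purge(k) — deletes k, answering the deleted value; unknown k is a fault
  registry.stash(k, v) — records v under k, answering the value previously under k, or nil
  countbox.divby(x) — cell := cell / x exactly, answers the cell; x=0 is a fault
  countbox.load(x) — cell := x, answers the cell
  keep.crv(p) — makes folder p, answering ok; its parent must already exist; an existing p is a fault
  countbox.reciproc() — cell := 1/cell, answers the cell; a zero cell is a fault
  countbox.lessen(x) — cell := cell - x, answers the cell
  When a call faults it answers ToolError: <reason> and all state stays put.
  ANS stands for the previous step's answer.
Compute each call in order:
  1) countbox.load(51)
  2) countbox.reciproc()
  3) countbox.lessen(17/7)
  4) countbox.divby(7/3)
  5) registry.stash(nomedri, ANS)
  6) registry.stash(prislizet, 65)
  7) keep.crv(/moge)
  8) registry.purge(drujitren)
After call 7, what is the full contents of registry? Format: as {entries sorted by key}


Answer: {drujitren=da, nomedri=-860/833, prislizet=65}

Derivation:
==> load(x='51')
<== 51
==> reciproc()
<== 1/51
==> lessen(x='17/7')
<== -860/357
==> divby(x='7/3')
<== -860/833
==> stash(k='nomedri', v='ANS')
<== nil
==> stash(k='prislizet', v='65')
<== nil
==> crv(p='/moge')
<== ok
==> purge(k='drujitren')
<== da


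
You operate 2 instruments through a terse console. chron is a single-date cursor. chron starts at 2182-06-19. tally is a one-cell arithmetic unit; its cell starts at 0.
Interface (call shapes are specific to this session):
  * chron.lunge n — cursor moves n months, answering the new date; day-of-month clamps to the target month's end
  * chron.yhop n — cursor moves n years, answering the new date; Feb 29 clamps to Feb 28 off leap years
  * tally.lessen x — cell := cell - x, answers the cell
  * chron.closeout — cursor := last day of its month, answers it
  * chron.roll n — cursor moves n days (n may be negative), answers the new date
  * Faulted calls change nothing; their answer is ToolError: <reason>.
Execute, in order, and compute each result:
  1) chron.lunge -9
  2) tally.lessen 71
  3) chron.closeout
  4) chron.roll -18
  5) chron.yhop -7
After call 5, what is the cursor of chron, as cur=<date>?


Then lunge using n: -9, which returns 2181-09-19.
I use lessen using x: 71, yielding -71.
I invoke closeout, and see 2181-09-30.
I run roll using n: -18, giving 2181-09-12.
I use yhop using n: -7, and see 2174-09-12.

Answer: cur=2174-09-12


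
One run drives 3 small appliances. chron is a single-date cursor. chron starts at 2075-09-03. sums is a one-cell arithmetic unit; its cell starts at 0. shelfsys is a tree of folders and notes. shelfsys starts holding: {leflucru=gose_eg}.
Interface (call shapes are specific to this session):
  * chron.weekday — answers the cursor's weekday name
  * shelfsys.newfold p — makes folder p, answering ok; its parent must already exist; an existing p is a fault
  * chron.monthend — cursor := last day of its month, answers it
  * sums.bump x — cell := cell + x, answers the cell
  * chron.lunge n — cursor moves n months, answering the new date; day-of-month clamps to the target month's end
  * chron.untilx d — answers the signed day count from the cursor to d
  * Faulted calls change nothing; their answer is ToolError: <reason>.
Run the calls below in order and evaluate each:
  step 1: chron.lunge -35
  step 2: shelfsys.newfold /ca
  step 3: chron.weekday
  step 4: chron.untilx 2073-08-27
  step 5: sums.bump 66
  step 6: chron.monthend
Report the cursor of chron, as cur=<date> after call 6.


Answer: cur=2072-10-31

Derivation:
Do: lunge[n=-35]
See: 2072-10-03
Do: newfold[p=/ca]
See: ok
Do: weekday[]
See: Monday
Do: untilx[d=2073-08-27]
See: 328
Do: bump[x=66]
See: 66
Do: monthend[]
See: 2072-10-31


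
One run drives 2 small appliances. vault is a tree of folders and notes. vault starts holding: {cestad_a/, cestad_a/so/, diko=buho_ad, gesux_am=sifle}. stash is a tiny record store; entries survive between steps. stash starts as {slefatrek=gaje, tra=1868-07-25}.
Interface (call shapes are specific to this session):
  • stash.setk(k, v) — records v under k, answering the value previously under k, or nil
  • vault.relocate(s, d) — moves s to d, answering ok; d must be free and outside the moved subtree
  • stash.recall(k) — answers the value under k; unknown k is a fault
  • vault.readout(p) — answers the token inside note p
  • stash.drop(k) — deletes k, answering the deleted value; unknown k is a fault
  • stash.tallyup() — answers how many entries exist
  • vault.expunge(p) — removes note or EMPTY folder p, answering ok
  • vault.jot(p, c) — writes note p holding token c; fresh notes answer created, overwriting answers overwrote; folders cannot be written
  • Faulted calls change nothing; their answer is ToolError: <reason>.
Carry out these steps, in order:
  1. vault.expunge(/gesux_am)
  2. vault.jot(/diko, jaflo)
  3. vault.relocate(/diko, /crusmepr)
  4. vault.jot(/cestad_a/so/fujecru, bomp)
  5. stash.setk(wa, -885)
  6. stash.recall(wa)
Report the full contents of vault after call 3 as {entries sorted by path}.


Answer: {cestad_a/, cestad_a/so/, crusmepr=jaflo}

Derivation:
! 1. vault.expunge(p→/gesux_am) -> ok
! 2. vault.jot(p→/diko, c→jaflo) -> overwrote
! 3. vault.relocate(s→/diko, d→/crusmepr) -> ok
! 4. vault.jot(p→/cestad_a/so/fujecru, c→bomp) -> created
! 5. stash.setk(k→wa, v→-885) -> nil
! 6. stash.recall(k→wa) -> -885


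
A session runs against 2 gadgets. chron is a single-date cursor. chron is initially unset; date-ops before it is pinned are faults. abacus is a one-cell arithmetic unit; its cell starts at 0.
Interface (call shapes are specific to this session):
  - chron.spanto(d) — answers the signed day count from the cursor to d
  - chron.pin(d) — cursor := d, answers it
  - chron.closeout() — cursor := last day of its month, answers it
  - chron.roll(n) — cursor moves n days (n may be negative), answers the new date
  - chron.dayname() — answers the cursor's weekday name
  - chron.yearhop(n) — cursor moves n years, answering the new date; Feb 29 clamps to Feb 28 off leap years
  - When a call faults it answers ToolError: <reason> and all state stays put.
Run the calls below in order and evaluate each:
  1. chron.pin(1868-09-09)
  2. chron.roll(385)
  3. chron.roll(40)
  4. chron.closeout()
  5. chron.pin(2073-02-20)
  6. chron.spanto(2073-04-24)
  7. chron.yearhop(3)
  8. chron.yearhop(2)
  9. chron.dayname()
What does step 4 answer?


Answer: 1869-11-30

Derivation:
;; 1. chron.pin(d→1868-09-09) => 1868-09-09
;; 2. chron.roll(n→385) => 1869-09-29
;; 3. chron.roll(n→40) => 1869-11-08
;; 4. chron.closeout() => 1869-11-30
;; 5. chron.pin(d→2073-02-20) => 2073-02-20
;; 6. chron.spanto(d→2073-04-24) => 63
;; 7. chron.yearhop(n→3) => 2076-02-20
;; 8. chron.yearhop(n→2) => 2078-02-20
;; 9. chron.dayname() => Sunday


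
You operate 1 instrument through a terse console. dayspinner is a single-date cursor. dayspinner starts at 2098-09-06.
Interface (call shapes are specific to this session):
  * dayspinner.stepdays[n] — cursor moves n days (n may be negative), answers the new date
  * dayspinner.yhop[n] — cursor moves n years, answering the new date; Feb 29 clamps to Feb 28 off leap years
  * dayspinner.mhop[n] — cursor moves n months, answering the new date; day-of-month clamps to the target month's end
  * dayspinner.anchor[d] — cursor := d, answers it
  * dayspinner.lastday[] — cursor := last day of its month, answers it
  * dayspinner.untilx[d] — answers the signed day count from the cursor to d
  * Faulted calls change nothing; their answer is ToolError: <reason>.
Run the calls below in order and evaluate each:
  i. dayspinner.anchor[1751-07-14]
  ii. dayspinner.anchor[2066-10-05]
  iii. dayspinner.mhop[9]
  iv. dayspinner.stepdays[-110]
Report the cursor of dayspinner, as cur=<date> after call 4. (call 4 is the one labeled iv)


Answer: cur=2067-03-17

Derivation:
-> anchor(d: 1751-07-14)
<- 1751-07-14
-> anchor(d: 2066-10-05)
<- 2066-10-05
-> mhop(n: 9)
<- 2067-07-05
-> stepdays(n: -110)
<- 2067-03-17


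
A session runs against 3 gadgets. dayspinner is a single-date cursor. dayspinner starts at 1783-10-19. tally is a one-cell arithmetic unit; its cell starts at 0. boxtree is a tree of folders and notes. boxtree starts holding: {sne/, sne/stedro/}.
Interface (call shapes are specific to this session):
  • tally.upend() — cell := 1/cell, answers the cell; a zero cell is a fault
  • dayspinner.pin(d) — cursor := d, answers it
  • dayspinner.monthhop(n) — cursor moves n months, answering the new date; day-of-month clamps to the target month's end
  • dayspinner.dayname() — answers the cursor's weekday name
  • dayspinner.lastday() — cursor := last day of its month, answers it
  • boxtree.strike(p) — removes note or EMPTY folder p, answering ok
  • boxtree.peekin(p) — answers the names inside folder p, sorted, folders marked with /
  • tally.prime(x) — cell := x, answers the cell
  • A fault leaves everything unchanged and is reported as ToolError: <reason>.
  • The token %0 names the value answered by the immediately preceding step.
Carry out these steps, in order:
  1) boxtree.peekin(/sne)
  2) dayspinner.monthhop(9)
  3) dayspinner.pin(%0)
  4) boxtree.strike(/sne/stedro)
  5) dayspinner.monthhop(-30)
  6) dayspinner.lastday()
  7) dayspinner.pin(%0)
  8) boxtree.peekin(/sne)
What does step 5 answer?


Answer: 1782-01-19

Derivation:
% peekin p→/sne
:: [stedro/]
% monthhop n→9
:: 1784-07-19
% pin d→%0
:: 1784-07-19
% strike p→/sne/stedro
:: ok
% monthhop n→-30
:: 1782-01-19
% lastday
:: 1782-01-31
% pin d→%0
:: 1782-01-31
% peekin p→/sne
:: []


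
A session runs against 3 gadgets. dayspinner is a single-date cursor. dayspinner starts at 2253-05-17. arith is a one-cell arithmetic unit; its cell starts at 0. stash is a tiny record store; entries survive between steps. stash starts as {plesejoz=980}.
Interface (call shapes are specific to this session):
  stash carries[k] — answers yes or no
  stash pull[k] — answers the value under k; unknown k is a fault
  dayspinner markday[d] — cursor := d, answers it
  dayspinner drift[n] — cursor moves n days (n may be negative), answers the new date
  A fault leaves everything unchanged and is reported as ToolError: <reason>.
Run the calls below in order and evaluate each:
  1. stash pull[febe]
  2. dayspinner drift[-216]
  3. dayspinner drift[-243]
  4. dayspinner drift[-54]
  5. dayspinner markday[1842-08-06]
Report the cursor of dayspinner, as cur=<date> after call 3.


==> stash pull(k='febe')
<== ToolError: no such key febe
==> dayspinner drift(n='-216')
<== 2252-10-13
==> dayspinner drift(n='-243')
<== 2252-02-13
==> dayspinner drift(n='-54')
<== 2251-12-21
==> dayspinner markday(d='1842-08-06')
<== 1842-08-06

Answer: cur=2252-02-13


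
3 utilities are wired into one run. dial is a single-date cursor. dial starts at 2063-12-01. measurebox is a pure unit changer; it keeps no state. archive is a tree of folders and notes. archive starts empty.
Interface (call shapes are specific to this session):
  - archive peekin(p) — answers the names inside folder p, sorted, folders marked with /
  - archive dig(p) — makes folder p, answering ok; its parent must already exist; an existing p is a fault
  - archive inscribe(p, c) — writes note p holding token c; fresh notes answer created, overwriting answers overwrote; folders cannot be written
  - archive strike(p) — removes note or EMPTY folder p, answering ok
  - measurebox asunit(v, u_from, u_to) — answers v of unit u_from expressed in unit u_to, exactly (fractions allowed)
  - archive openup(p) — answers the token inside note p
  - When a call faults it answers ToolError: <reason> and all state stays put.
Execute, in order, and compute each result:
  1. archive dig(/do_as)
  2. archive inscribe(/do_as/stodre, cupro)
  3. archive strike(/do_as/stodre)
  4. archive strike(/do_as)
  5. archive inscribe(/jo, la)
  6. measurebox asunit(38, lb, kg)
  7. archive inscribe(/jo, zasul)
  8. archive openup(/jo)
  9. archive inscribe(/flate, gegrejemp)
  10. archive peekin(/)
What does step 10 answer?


==> archive dig(p→/do_as)
<== ok
==> archive inscribe(p→/do_as/stodre, c→cupro)
<== created
==> archive strike(p→/do_as/stodre)
<== ok
==> archive strike(p→/do_as)
<== ok
==> archive inscribe(p→/jo, c→la)
<== created
==> measurebox asunit(v→38, u_from→lb, u_to→kg)
<== 861825503/50000000
==> archive inscribe(p→/jo, c→zasul)
<== overwrote
==> archive openup(p→/jo)
<== zasul
==> archive inscribe(p→/flate, c→gegrejemp)
<== created
==> archive peekin(p→/)
<== [flate, jo]

Answer: [flate, jo]


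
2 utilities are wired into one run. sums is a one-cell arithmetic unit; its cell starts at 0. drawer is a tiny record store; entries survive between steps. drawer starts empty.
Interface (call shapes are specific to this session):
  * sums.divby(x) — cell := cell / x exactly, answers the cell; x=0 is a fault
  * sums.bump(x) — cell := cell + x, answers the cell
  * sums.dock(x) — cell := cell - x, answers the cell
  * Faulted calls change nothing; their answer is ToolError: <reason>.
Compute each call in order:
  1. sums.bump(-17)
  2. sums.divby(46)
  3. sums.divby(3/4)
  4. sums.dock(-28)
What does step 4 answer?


I invoke sums.bump(-17), and get -17.
I try sums.divby(46), and observe -17/46.
Now I run sums.divby(3/4), → -34/69.
Next I call sums.dock(-28), which returns 1898/69.

Answer: 1898/69


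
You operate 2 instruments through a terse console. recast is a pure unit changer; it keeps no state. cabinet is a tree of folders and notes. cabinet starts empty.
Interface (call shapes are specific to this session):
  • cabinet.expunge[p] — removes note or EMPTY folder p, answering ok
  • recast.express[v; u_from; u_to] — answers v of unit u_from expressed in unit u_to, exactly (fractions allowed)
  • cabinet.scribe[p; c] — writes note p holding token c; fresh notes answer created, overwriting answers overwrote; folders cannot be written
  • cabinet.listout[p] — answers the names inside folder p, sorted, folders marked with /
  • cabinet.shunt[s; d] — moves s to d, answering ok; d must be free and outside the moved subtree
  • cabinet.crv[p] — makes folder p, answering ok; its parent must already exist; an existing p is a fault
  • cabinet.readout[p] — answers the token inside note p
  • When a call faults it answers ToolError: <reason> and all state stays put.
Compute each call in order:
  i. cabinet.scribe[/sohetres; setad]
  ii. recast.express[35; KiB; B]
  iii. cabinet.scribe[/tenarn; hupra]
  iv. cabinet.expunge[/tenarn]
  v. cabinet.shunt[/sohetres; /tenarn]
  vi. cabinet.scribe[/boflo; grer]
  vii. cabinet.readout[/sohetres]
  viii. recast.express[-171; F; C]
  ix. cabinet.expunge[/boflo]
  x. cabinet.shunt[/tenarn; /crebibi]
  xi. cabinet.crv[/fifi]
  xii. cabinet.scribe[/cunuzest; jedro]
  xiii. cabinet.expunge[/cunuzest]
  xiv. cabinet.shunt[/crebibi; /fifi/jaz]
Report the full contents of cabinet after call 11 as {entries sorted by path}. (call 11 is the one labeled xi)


Answer: {crebibi=setad, fifi/}

Derivation:
> cabinet.scribe p='/sohetres' c='setad'
= created
> recast.express v='35' u_from='KiB' u_to='B'
= 35840
> cabinet.scribe p='/tenarn' c='hupra'
= created
> cabinet.expunge p='/tenarn'
= ok
> cabinet.shunt s='/sohetres' d='/tenarn'
= ok
> cabinet.scribe p='/boflo' c='grer'
= created
> cabinet.readout p='/sohetres'
= ToolError: not found
> recast.express v='-171' u_from='F' u_to='C'
= -1015/9
> cabinet.expunge p='/boflo'
= ok
> cabinet.shunt s='/tenarn' d='/crebibi'
= ok
> cabinet.crv p='/fifi'
= ok
> cabinet.scribe p='/cunuzest' c='jedro'
= created
> cabinet.expunge p='/cunuzest'
= ok
> cabinet.shunt s='/crebibi' d='/fifi/jaz'
= ok


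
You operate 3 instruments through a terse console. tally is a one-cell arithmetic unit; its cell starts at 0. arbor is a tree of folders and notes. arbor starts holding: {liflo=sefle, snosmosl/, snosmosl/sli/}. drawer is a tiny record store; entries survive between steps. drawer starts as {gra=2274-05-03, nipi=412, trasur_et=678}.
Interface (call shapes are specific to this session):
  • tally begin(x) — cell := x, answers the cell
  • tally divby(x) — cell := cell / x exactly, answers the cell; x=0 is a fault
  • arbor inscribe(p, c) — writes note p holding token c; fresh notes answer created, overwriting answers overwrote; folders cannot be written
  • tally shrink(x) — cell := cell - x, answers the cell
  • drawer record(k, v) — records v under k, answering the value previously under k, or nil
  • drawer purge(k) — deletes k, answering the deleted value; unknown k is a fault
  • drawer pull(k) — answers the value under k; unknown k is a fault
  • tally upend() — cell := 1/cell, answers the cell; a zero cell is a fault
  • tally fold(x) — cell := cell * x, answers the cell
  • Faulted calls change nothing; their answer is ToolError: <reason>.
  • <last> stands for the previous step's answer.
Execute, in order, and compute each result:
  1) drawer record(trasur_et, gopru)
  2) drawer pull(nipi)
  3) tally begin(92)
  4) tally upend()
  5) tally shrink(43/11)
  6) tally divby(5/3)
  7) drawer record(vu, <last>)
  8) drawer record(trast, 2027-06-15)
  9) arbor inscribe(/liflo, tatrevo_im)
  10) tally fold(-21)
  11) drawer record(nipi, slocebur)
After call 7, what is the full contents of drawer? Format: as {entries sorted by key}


Answer: {gra=2274-05-03, nipi=412, trasur_et=gopru, vu=-2367/1012}

Derivation:
→ drawer record(k=trasur_et, v=gopru)
← 678
→ drawer pull(k=nipi)
← 412
→ tally begin(x=92)
← 92
→ tally upend()
← 1/92
→ tally shrink(x=43/11)
← -3945/1012
→ tally divby(x=5/3)
← -2367/1012
→ drawer record(k=vu, v=<last>)
← nil
→ drawer record(k=trast, v=2027-06-15)
← nil
→ arbor inscribe(p=/liflo, c=tatrevo_im)
← overwrote
→ tally fold(x=-21)
← 49707/1012
→ drawer record(k=nipi, v=slocebur)
← 412


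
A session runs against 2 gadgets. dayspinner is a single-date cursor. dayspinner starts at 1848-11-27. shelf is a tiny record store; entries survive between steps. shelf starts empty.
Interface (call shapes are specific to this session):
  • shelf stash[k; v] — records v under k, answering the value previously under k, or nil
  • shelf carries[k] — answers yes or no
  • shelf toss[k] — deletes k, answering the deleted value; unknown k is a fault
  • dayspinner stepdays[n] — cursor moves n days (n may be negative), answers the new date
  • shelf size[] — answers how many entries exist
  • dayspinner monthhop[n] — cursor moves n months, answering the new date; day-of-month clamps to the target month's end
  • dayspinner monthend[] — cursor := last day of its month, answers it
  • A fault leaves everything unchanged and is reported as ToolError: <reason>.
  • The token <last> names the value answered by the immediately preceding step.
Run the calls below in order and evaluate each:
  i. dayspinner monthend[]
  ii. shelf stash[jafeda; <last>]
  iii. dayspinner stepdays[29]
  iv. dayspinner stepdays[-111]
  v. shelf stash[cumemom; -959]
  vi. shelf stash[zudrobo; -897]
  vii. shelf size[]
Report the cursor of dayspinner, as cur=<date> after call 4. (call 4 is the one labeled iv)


! 1. dayspinner monthend() == 1848-11-30
! 2. shelf stash(k→jafeda, v→<last>) == nil
! 3. dayspinner stepdays(n→29) == 1848-12-29
! 4. dayspinner stepdays(n→-111) == 1848-09-09
! 5. shelf stash(k→cumemom, v→-959) == nil
! 6. shelf stash(k→zudrobo, v→-897) == nil
! 7. shelf size() == 3

Answer: cur=1848-09-09


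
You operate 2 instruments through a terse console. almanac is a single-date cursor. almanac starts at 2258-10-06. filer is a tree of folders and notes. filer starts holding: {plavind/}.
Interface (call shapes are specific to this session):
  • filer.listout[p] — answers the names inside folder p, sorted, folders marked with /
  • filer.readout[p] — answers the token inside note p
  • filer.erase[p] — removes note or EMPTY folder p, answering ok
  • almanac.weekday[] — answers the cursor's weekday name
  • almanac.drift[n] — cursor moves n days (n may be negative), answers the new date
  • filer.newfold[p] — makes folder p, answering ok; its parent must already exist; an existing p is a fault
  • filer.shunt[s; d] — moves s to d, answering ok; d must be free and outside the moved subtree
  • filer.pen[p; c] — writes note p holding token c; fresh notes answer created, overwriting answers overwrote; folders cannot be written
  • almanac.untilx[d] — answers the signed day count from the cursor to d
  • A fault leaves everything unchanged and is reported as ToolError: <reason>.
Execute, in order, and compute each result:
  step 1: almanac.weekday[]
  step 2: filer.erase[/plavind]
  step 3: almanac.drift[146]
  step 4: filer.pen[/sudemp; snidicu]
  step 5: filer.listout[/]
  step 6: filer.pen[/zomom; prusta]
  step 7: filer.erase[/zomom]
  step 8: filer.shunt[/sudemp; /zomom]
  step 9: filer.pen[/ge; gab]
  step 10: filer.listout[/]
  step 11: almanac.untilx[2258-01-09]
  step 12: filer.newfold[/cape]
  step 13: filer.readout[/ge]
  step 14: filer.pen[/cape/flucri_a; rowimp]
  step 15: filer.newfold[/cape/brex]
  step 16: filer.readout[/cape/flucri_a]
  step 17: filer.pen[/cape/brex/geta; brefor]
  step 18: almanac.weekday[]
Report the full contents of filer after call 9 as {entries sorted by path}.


I use almanac.weekday, which returns Wednesday.
I invoke filer.erase passing p: /plavind: ok.
I use almanac.drift passing n: 146, → 2259-03-01.
Next I call filer.pen passing p: /sudemp, c: snidicu, → created.
Calling filer.listout passing p: /, — result: [sudemp].
Invoking filer.pen passing p: /zomom, c: prusta, → created.
Then filer.erase passing p: /zomom, and see ok.
I invoke filer.shunt passing s: /sudemp, d: /zomom, and get ok.
Using filer.pen passing p: /ge, c: gab, and observe created.
I run filer.listout passing p: /, and see [ge, zomom].
I run almanac.untilx passing d: 2258-01-09, → -416.
Invoking filer.newfold passing p: /cape, and observe ok.
I use filer.readout passing p: /ge, and get gab.
Using filer.pen passing p: /cape/flucri_a, c: rowimp, which returns created.
Next I call filer.newfold passing p: /cape/brex, giving ok.
Next I call filer.readout passing p: /cape/flucri_a, → rowimp.
Calling filer.pen passing p: /cape/brex/geta, c: brefor, and see created.
Now I run almanac.weekday(), giving Tuesday.

Answer: {ge=gab, zomom=snidicu}


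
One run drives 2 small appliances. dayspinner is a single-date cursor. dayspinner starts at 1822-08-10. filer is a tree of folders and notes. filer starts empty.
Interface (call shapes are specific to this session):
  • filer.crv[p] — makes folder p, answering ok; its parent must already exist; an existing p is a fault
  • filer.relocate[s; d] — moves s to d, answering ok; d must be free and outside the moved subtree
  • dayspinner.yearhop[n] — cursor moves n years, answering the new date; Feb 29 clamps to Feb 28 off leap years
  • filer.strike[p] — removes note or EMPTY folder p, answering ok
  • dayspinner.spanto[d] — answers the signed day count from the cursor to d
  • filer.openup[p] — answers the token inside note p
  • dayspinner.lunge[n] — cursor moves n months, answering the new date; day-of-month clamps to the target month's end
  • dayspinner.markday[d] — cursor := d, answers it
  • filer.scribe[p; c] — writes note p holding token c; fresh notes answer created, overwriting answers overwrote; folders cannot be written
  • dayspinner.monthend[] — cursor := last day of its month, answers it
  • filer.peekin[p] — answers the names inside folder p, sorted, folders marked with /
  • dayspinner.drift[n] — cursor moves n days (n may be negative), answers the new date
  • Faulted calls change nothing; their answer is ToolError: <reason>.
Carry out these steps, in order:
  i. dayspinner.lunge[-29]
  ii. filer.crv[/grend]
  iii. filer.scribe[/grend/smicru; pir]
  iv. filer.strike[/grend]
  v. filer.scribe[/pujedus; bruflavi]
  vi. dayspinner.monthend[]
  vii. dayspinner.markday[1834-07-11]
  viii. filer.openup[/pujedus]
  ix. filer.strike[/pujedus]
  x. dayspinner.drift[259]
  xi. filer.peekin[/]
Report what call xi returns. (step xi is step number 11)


[in] dayspinner.lunge n=-29
:: 1820-03-10
[in] filer.crv p=/grend
:: ok
[in] filer.scribe p=/grend/smicru c=pir
:: created
[in] filer.strike p=/grend
:: ToolError: not empty
[in] filer.scribe p=/pujedus c=bruflavi
:: created
[in] dayspinner.monthend
:: 1820-03-31
[in] dayspinner.markday d=1834-07-11
:: 1834-07-11
[in] filer.openup p=/pujedus
:: bruflavi
[in] filer.strike p=/pujedus
:: ok
[in] dayspinner.drift n=259
:: 1835-03-27
[in] filer.peekin p=/
:: [grend/]

Answer: [grend/]
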